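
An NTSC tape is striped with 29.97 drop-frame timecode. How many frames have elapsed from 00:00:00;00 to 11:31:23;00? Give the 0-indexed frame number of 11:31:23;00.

1243246

As if non-drop at 30 labels/s: (11 × 3600 + 31 × 60 + 23) × 30 + 0 = 1244490.
Minute boundaries passed: 691; those not divisible by 10: 691 − 69 = 622; dropped labels = 2 × 622 = 1244.
Actual frame index = 1244490 − 1244 = 1243246.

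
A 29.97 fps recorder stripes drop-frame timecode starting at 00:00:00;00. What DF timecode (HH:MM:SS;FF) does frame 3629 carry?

Ten DF minutes hold 17982 frames, so frame 3629 lies in block 0 (frames 0–17981) with 3629 frames into that block.
The block's first minute is 1800 frames and the rest 1798 each; 3629 frames reaches minute 2, so 0 × 18 + 2 × 2 = 4 labels have been skipped so far.
Adding those back, label number 3629 + 4 = 3633 at 30 labels/s is 121 s + 3 f = 0 h 2 min 1 s frame 3, i.e. 00:02:01;03.

00:02:01;03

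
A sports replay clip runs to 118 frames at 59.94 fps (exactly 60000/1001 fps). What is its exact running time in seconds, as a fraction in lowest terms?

59059/30000 seconds

Running time = 118 ÷ (60000/1001) = 118 × 1001/60000 = 59059/30000 s.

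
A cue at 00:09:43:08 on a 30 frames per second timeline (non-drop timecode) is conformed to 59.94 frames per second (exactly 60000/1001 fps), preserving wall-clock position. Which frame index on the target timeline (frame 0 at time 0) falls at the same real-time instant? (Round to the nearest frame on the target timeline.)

frame 34961

Source frame index: (0×3600 + 9×60 + 43) × 30 + 8 = 17498.
Real time: 17498 / (30) = 8749/15 s.
Target frame: (8749/15) × (60000/1001) = 2692000/77 ≈ 34961.039 → 34961.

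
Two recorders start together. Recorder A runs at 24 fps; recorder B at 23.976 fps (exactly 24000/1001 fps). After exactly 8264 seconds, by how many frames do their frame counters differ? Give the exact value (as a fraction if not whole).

A emits 24 × 8264 = 198336 frames; B emits 24000/1001 × 8264 = 198336000/1001.
Difference = 198336/1001 frames (≈ 198.1379); B is behind A.

198336/1001 frames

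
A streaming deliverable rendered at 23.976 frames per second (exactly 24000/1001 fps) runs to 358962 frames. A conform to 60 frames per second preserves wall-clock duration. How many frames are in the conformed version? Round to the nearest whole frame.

Frames at target rate = 358962 × (60) / (24000/1001) = 179660481/200 ≈ 898302.405.
Nearest whole frame: 898302.

898302 frames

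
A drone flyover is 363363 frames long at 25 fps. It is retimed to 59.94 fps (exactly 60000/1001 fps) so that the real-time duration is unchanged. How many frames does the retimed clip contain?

871200 frames

Target frames = source frames × (target rate / source rate) = 363363 × (60000/1001)/(25) = 363363 × 2400/1001 = 871200.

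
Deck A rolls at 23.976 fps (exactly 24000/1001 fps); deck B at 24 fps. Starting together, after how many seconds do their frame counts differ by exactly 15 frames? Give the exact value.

The gap grows by |24 − 24000/1001| = 24/1001 frames per second.
Time for a 15-frame gap: 15 ÷ (24/1001) = 625.625 s.

625.625 seconds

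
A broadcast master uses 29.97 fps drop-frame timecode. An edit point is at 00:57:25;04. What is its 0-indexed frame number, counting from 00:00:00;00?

103250

As if non-drop at 30 labels/s: (0 × 3600 + 57 × 60 + 25) × 30 + 4 = 103354.
Minute boundaries passed: 57; those not divisible by 10: 57 − 5 = 52; dropped labels = 2 × 52 = 104.
Actual frame index = 103354 − 104 = 103250.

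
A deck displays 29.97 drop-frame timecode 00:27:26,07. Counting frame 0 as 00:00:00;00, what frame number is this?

As if non-drop at 30 labels/s: (0 × 3600 + 27 × 60 + 26) × 30 + 7 = 49387.
Minute boundaries passed: 27; those not divisible by 10: 27 − 2 = 25; dropped labels = 2 × 25 = 50.
Actual frame index = 49387 − 50 = 49337.

49337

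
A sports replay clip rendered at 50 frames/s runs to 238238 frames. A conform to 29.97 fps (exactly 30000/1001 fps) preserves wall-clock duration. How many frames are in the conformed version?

142800 frames

Target frames = source frames × (target rate / source rate) = 238238 × (30000/1001)/(50) = 238238 × 600/1001 = 142800.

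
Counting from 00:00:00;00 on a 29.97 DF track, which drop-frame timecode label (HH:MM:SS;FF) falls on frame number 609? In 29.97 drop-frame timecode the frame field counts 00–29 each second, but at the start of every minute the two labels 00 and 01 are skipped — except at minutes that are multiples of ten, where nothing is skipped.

00:00:20;09

Ten DF minutes hold 17982 frames, so frame 609 lies in block 0 (frames 0–17981) with 609 frames into that block.
The block's first minute is 1800 frames and the rest 1798 each; 609 frames reaches minute 0, so 0 × 18 + 0 × 2 = 0 labels have been skipped so far.
Adding those back, label number 609 + 0 = 609 at 30 labels/s is 20 s + 9 f = 0 h 0 min 20 s frame 9, i.e. 00:00:20;09.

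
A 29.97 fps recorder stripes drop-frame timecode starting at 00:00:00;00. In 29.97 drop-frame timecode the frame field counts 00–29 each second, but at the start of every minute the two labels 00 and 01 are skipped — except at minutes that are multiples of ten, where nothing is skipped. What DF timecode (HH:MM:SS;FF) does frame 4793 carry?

Each 10-minute DF block holds 10 × 60 × 30 − 9 × 2 = 17982 frames. 4793 ÷ 17982 → 0 full blocks, remainder 4793.
Within the partial block the first minute is 1800 frames and each further minute 1798, so 2 further minute boundaries passed. Total skipped labels = 18 × 0 + 2 × 2 = 4.
Non-drop label index = 4793 + 4 = 4797; at 30 labels/s that is 00:02:39:27, i.e. DF 00:02:39;27.

00:02:39;27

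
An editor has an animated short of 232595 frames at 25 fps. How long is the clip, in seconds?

Running time = 232595 / (25) = 9303.8 s.

9303.8 seconds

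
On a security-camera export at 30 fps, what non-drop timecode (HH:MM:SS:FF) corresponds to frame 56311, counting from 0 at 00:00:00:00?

56311 ÷ 30 = 1877 full seconds, remainder 1 frame.
1877 s = 0 h 31 min 17 s.
Timecode: 00:31:17:01.

00:31:17:01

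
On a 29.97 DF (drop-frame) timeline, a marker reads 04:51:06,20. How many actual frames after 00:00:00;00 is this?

523476

As if non-drop at 30 labels/s: (4 × 3600 + 51 × 60 + 6) × 30 + 20 = 524000.
Minute boundaries passed: 291; those not divisible by 10: 291 − 29 = 262; dropped labels = 2 × 262 = 524.
Actual frame index = 524000 − 524 = 523476.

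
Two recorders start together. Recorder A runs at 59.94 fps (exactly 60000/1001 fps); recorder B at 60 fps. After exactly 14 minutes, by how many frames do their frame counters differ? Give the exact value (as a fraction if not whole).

14 min = 840 s.
A emits 60000/1001 × 840 = 7200000/143 frames; B emits 60 × 840 = 50400.
Difference = 7200/143 frames (≈ 50.3497); B is ahead of A.

7200/143 frames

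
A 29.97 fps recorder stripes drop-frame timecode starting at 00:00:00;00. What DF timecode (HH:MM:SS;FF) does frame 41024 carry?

00:22:48;24

Ten DF minutes hold 17982 frames, so frame 41024 lies in block 2 (frames 35964–53945) with 5060 frames into that block.
The block's first minute is 1800 frames and the rest 1798 each; 5060 frames reaches minute 2, so 2 × 18 + 2 × 2 = 40 labels have been skipped so far.
Adding those back, label number 41024 + 40 = 41064 at 30 labels/s is 1368 s + 24 f = 0 h 22 min 48 s frame 24, i.e. 00:22:48;24.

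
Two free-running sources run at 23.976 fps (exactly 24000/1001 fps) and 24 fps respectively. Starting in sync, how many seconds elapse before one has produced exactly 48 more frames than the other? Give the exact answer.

2002 seconds

The gap grows by |24 − 24000/1001| = 24/1001 frames per second.
Time for a 48-frame gap: 48 ÷ (24/1001) = 2002 s.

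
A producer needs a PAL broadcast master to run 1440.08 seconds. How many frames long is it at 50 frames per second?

72004 frames

Frames = 1440.08 × 50 = 72004.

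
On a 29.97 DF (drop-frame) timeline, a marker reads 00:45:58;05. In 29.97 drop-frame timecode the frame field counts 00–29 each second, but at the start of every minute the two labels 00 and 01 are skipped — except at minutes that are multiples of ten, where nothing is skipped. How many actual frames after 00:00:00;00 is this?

82663

Complete 10-minute blocks: 4, each 17982 frames → 71928.
Remaining 5 whole minutes in the current block: 1800 + 4 × 1798 = 8992 frames.
Within the current minute: 58 × 30 + 5 − 2 = 1743 (labels ;00/;01 skipped at this minute). Total = 71928 + 8992 + 1743 = 82663.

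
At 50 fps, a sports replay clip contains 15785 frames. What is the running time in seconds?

315.7 seconds

Running time = 15785 / (50) = 315.7 s.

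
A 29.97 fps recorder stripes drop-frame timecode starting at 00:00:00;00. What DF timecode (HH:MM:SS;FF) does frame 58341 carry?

00:32:26;19

Each 10-minute DF block holds 10 × 60 × 30 − 9 × 2 = 17982 frames. 58341 ÷ 17982 → 3 full blocks, remainder 4395.
Within the partial block the first minute is 1800 frames and each further minute 1798, so 2 further minute boundaries passed. Total skipped labels = 18 × 3 + 2 × 2 = 58.
Non-drop label index = 58341 + 58 = 58399; at 30 labels/s that is 00:32:26:19, i.e. DF 00:32:26;19.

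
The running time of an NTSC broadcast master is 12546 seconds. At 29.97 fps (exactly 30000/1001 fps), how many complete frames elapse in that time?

376003 frames

Frames = 12546 × 30000/1001 = 376380000/1001 ≈ 376003.9960.
Complete frames: 376003.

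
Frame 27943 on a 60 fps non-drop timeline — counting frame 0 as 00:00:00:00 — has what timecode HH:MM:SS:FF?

00:07:45:43

27943 ÷ 60 = 465 full seconds, remainder 43 frames.
465 s = 0 h 7 min 45 s.
Timecode: 00:07:45:43.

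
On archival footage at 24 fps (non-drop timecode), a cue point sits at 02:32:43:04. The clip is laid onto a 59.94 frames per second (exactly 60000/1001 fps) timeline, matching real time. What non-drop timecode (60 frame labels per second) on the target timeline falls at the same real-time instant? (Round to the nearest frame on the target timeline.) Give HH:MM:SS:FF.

02:32:34:01

Source frame index: (2×3600 + 32×60 + 43) × 24 + 4 = 219916.
Real time: 219916 / (24) = 54979/6 s.
Target frame: (54979/6) × (60000/1001) = 549790000/1001 ≈ 549240.759 → 549241.
At 60 labels/s: frame 549241 → 02:32:34:01.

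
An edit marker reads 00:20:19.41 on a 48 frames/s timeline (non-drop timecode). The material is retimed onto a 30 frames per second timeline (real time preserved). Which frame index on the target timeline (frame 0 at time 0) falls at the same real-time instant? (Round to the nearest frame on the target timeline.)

frame 36596

Source frame index: (0×3600 + 20×60 + 19) × 48 + 41 = 58553.
Real time: 58553 / (48) = 58553/48 s.
Target frame: (58553/48) × (30) = 292765/8 ≈ 36595.625 → 36596.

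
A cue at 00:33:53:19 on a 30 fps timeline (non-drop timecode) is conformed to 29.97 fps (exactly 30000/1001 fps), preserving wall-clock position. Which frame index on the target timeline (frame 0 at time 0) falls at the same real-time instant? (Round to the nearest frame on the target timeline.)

frame 60948

Source frame index: (0×3600 + 33×60 + 53) × 30 + 19 = 61009.
Real time: 61009 / (30) = 61009/30 s.
Target frame: (61009/30) × (30000/1001) = 4693000/77 ≈ 60948.052 → 60948.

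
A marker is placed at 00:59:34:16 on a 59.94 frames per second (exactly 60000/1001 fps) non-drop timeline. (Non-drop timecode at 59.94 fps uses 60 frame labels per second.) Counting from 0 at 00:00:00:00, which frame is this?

frame 214456

Total seconds to the label: (0 × 3600 + 59 × 60 + 34) = 3574.
Frame index = 3574 × 60 + 16 = 214456.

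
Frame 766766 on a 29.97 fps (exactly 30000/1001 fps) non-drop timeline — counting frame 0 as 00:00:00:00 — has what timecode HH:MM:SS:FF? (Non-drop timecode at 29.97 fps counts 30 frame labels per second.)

07:05:58:26

766766 ÷ 30 = 25558 full seconds, remainder 26 frames.
25558 s = 7 h 5 min 58 s.
Timecode: 07:05:58:26.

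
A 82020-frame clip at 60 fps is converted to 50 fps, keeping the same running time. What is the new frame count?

Target frames = source frames × (target rate / source rate) = 82020 × (50)/(60) = 82020 × 5/6 = 68350.

68350 frames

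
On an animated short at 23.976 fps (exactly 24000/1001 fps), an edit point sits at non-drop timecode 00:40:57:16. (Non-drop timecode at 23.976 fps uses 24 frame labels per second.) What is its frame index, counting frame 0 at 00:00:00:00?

58984

Total seconds to the label: (0 × 3600 + 40 × 60 + 57) = 2457.
Frame index = 2457 × 24 + 16 = 58984.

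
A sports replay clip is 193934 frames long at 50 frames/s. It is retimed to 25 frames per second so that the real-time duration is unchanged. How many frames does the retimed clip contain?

Target frames = source frames × (target rate / source rate) = 193934 × (25)/(50) = 193934 × 1/2 = 96967.

96967 frames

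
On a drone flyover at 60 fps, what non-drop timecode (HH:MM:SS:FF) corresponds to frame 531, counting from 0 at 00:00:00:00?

531 ÷ 60 = 8 full seconds, remainder 51 frames.
8 s = 0 h 0 min 8 s.
Timecode: 00:00:08:51.

00:00:08:51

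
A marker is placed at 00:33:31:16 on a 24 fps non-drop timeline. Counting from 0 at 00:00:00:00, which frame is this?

48280

Total seconds to the label: (0 × 3600 + 33 × 60 + 31) = 2011.
Frame index = 2011 × 24 + 16 = 48280.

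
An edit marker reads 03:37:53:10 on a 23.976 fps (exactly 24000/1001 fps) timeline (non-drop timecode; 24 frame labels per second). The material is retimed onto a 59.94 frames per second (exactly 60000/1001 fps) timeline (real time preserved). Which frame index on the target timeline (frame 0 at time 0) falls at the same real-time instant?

Source frame index: (3×3600 + 37×60 + 53) × 24 + 10 = 313762.
Real time: 313762 / (24000/1001) = 157037881/12000 s.
Target frame: (157037881/12000) × (60000/1001) = 784405.

frame 784405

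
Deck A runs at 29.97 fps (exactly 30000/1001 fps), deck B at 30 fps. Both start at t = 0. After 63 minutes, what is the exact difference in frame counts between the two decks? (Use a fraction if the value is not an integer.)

63 min = 3780 s.
A emits 30000/1001 × 3780 = 16200000/143 frames; B emits 30 × 3780 = 113400.
Difference = 16200/143 frames (≈ 113.2867); B is ahead of A.

16200/143 frames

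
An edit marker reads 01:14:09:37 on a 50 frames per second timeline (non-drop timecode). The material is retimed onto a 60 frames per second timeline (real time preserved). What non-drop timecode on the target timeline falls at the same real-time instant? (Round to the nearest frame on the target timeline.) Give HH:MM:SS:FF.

Source frame index: (1×3600 + 14×60 + 9) × 50 + 37 = 222487.
Real time: 222487 / (50) = 222487/50 s.
Target frame: (222487/50) × (60) = 1334922/5 ≈ 266984.400 → 266984.
At 60 labels/s: frame 266984 → 01:14:09:44.

01:14:09:44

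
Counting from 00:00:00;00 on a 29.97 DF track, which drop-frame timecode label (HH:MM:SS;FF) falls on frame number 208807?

Each 10-minute DF block holds 10 × 60 × 30 − 9 × 2 = 17982 frames. 208807 ÷ 17982 → 11 full blocks, remainder 11005.
Within the partial block the first minute is 1800 frames and each further minute 1798, so 6 further minute boundaries passed. Total skipped labels = 18 × 11 + 2 × 6 = 210.
Non-drop label index = 208807 + 210 = 209017; at 30 labels/s that is 01:56:07:07, i.e. DF 01:56:07;07.

01:56:07;07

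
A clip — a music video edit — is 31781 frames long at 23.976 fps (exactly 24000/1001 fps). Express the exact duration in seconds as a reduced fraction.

31812781/24000 seconds

Running time = 31781 ÷ (24000/1001) = 31781 × 1001/24000 = 31812781/24000 s.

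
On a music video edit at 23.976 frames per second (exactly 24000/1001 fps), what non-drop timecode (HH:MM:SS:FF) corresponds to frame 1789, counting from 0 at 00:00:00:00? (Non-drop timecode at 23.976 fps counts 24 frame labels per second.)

1789 ÷ 24 = 74 full seconds, remainder 13 frames.
74 s = 0 h 1 min 14 s.
Timecode: 00:01:14:13.

00:01:14:13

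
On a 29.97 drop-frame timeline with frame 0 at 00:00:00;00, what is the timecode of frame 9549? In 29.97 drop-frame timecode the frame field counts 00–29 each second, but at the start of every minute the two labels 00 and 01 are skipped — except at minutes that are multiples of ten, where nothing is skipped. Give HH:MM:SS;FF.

00:05:18;19

Each 10-minute DF block holds 10 × 60 × 30 − 9 × 2 = 17982 frames. 9549 ÷ 17982 → 0 full blocks, remainder 9549.
Within the partial block the first minute is 1800 frames and each further minute 1798, so 5 further minute boundaries passed. Total skipped labels = 18 × 0 + 2 × 5 = 10.
Non-drop label index = 9549 + 10 = 9559; at 30 labels/s that is 00:05:18:19, i.e. DF 00:05:18;19.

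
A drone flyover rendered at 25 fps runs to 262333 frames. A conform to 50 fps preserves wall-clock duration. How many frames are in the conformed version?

Frames at target rate = 262333 × (50) / (25) = 524666.

524666 frames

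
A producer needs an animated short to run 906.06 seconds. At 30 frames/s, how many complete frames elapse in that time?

27181 frames

Frames = 906.06 × 30 = 135909/5 ≈ 27181.8000.
Complete frames: 27181.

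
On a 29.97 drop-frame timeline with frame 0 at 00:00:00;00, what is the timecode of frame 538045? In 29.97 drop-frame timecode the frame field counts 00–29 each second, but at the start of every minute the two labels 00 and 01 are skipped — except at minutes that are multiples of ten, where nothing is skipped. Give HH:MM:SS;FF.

04:59:12;25

Ten DF minutes hold 17982 frames, so frame 538045 lies in block 29 (frames 521478–539459) with 16567 frames into that block.
The block's first minute is 1800 frames and the rest 1798 each; 16567 frames reaches minute 9, so 29 × 18 + 9 × 2 = 540 labels have been skipped so far.
Adding those back, label number 538045 + 540 = 538585 at 30 labels/s is 17952 s + 25 f = 4 h 59 min 12 s frame 25, i.e. 04:59:12;25.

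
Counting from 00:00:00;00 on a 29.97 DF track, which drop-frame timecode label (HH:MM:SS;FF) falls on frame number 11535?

00:06:24;27

Ten DF minutes hold 17982 frames, so frame 11535 lies in block 0 (frames 0–17981) with 11535 frames into that block.
The block's first minute is 1800 frames and the rest 1798 each; 11535 frames reaches minute 6, so 0 × 18 + 6 × 2 = 12 labels have been skipped so far.
Adding those back, label number 11535 + 12 = 11547 at 30 labels/s is 384 s + 27 f = 0 h 6 min 24 s frame 27, i.e. 00:06:24;27.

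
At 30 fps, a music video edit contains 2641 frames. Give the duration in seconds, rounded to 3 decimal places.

Running time = 2641 × 1/30 = 2641/30 s ≈ 88.033 s.

88.033 seconds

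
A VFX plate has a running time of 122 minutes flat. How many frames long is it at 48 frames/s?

122 min = 7320 s.
Frames = 7320 × 48 = 351360.

351360 frames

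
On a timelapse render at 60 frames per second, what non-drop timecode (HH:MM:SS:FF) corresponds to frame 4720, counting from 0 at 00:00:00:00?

00:01:18:40

4720 ÷ 60 = 78 full seconds, remainder 40 frames.
78 s = 0 h 1 min 18 s.
Timecode: 00:01:18:40.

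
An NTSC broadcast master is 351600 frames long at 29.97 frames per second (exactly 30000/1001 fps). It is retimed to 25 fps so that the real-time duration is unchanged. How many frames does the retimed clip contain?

293293 frames

Target frames = source frames × (target rate / source rate) = 351600 × (25)/(30000/1001) = 351600 × 1001/1200 = 293293.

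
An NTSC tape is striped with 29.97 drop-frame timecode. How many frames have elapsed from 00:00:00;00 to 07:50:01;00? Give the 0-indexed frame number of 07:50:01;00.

As if non-drop at 30 labels/s: (7 × 3600 + 50 × 60 + 1) × 30 + 0 = 846030.
Minute boundaries passed: 470; those not divisible by 10: 470 − 47 = 423; dropped labels = 2 × 423 = 846.
Actual frame index = 846030 − 846 = 845184.

845184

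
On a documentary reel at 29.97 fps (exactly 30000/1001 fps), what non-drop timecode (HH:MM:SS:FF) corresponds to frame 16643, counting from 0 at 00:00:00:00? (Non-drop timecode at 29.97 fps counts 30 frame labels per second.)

16643 ÷ 30 = 554 full seconds, remainder 23 frames.
554 s = 0 h 9 min 14 s.
Timecode: 00:09:14:23.

00:09:14:23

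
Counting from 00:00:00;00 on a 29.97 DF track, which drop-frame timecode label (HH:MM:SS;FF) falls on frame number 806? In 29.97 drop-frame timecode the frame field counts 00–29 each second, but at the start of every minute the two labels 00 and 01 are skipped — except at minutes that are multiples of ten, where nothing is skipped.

Ten DF minutes hold 17982 frames, so frame 806 lies in block 0 (frames 0–17981) with 806 frames into that block.
The block's first minute is 1800 frames and the rest 1798 each; 806 frames reaches minute 0, so 0 × 18 + 0 × 2 = 0 labels have been skipped so far.
Adding those back, label number 806 + 0 = 806 at 30 labels/s is 26 s + 26 f = 0 h 0 min 26 s frame 26, i.e. 00:00:26;26.

00:00:26;26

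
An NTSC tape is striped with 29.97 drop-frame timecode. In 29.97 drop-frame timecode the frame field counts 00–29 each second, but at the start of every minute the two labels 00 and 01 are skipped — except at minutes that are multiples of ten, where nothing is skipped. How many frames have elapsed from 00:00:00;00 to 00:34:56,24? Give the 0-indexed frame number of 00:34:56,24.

As if non-drop at 30 labels/s: (0 × 3600 + 34 × 60 + 56) × 30 + 24 = 62904.
Minute boundaries passed: 34; those not divisible by 10: 34 − 3 = 31; dropped labels = 2 × 31 = 62.
Actual frame index = 62904 − 62 = 62842.

62842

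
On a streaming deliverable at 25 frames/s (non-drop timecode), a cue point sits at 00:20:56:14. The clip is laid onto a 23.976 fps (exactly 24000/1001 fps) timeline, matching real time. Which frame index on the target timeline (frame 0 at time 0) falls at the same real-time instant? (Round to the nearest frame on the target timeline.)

Source frame index: (0×3600 + 20×60 + 56) × 25 + 14 = 31414.
Real time: 31414 / (25) = 31414/25 s.
Target frame: (31414/25) × (24000/1001) = 30157440/1001 ≈ 30127.313 → 30127.

frame 30127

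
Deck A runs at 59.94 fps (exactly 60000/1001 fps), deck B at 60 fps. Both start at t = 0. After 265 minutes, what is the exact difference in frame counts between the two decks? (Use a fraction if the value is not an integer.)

954000/1001 frames

265 min = 15900 s.
A emits 60000/1001 × 15900 = 954000000/1001 frames; B emits 60 × 15900 = 954000.
Difference = 954000/1001 frames (≈ 953.0470); B is ahead of A.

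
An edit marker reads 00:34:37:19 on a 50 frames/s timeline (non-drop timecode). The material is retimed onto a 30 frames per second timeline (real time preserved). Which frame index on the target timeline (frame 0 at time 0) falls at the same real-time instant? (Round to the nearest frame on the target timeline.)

frame 62321

Source frame index: (0×3600 + 34×60 + 37) × 50 + 19 = 103869.
Real time: 103869 / (50) = 103869/50 s.
Target frame: (103869/50) × (30) = 311607/5 ≈ 62321.400 → 62321.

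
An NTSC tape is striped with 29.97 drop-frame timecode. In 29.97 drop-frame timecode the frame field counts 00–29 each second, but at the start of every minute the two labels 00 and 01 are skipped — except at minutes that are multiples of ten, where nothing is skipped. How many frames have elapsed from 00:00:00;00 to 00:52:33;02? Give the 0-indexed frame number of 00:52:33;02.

Complete 10-minute blocks: 5, each 17982 frames → 89910.
Remaining 2 whole minutes in the current block: 1800 + 1 × 1798 = 3598 frames.
Within the current minute: 33 × 30 + 2 − 2 = 990 (labels ;00/;01 skipped at this minute). Total = 89910 + 3598 + 990 = 94498.

94498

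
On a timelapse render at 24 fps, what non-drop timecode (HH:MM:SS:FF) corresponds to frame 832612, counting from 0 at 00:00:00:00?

832612 ÷ 24 = 34692 full seconds, remainder 4 frames.
34692 s = 9 h 38 min 12 s.
Timecode: 09:38:12:04.

09:38:12:04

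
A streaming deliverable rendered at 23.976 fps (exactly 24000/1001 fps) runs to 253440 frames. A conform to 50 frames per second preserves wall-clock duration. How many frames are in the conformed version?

528528 frames

Target frames = source frames × (target rate / source rate) = 253440 × (50)/(24000/1001) = 253440 × 1001/480 = 528528.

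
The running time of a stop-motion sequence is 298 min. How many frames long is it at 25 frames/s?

447000 frames

298 min = 17880 s.
Frames = 17880 × 25 = 447000.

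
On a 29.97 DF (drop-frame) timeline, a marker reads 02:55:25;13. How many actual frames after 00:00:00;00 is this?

As if non-drop at 30 labels/s: (2 × 3600 + 55 × 60 + 25) × 30 + 13 = 315763.
Minute boundaries passed: 175; those not divisible by 10: 175 − 17 = 158; dropped labels = 2 × 158 = 316.
Actual frame index = 315763 − 316 = 315447.

315447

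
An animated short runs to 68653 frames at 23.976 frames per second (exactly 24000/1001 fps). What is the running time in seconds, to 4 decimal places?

Running time = 68653 × 1001/24000 = 68721653/24000 s ≈ 2863.4022 s.

2863.4022 seconds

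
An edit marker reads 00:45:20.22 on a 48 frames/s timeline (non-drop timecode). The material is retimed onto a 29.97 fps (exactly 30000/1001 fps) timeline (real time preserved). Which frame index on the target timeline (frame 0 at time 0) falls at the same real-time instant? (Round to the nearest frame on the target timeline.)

frame 81532

Source frame index: (0×3600 + 45×60 + 20) × 48 + 22 = 130582.
Real time: 130582 / (48) = 65291/24 s.
Target frame: (65291/24) × (30000/1001) = 81613750/1001 ≈ 81532.218 → 81532.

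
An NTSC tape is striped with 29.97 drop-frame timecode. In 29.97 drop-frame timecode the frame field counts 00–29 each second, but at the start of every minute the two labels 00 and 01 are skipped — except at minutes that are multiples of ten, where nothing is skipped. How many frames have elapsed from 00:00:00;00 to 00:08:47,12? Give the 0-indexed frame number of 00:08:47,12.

As if non-drop at 30 labels/s: (0 × 3600 + 8 × 60 + 47) × 30 + 12 = 15822.
Minute boundaries passed: 8; those not divisible by 10: 8 − 0 = 8; dropped labels = 2 × 8 = 16.
Actual frame index = 15822 − 16 = 15806.

15806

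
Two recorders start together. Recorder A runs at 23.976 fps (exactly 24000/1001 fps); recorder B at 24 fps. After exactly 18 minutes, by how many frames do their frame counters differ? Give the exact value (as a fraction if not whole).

25920/1001 frames

18 min = 1080 s.
A emits 24000/1001 × 1080 = 25920000/1001 frames; B emits 24 × 1080 = 25920.
Difference = 25920/1001 frames (≈ 25.8941); B is ahead of A.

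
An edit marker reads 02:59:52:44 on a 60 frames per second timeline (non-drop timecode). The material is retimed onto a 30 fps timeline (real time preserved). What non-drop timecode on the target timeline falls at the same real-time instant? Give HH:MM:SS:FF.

02:59:52:22

Source frame index: (2×3600 + 59×60 + 52) × 60 + 44 = 647564.
Real time: 647564 / (60) = 161891/15 s.
Target frame: (161891/15) × (30) = 323782.
At 30 labels/s: frame 323782 → 02:59:52:22.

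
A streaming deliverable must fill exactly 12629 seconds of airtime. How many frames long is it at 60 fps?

Frames = 12629 × 60 = 757740.

757740 frames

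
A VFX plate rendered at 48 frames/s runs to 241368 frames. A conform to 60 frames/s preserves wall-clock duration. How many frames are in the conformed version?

Target frames = source frames × (target rate / source rate) = 241368 × (60)/(48) = 241368 × 5/4 = 301710.

301710 frames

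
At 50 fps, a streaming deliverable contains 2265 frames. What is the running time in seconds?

Running time = 2265 / (50) = 45.3 s.

45.3 seconds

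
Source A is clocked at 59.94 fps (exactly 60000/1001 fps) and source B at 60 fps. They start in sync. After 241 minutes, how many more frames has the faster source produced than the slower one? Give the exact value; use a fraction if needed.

241 min = 14460 s.
A emits 60000/1001 × 14460 = 867600000/1001 frames; B emits 60 × 14460 = 867600.
Difference = 867600/1001 frames (≈ 866.7333); B is ahead of A.

867600/1001 frames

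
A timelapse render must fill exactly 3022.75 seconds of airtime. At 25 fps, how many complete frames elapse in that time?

Frames = 3022.75 × 25 = 302275/4 ≈ 75568.7500.
Complete frames: 75568.

75568 frames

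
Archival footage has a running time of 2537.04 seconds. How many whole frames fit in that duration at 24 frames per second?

60888 frames

Frames = 2537.04 × 24 = 1522224/25 ≈ 60888.9600.
Complete frames: 60888.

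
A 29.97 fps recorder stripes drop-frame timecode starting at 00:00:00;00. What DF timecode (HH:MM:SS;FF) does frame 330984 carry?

Ten DF minutes hold 17982 frames, so frame 330984 lies in block 18 (frames 323676–341657) with 7308 frames into that block.
The block's first minute is 1800 frames and the rest 1798 each; 7308 frames reaches minute 4, so 18 × 18 + 4 × 2 = 332 labels have been skipped so far.
Adding those back, label number 330984 + 332 = 331316 at 30 labels/s is 11043 s + 26 f = 3 h 4 min 3 s frame 26, i.e. 03:04:03;26.

03:04:03;26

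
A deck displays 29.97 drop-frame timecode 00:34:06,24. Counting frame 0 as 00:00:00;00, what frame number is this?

As if non-drop at 30 labels/s: (0 × 3600 + 34 × 60 + 6) × 30 + 24 = 61404.
Minute boundaries passed: 34; those not divisible by 10: 34 − 3 = 31; dropped labels = 2 × 31 = 62.
Actual frame index = 61404 − 62 = 61342.

61342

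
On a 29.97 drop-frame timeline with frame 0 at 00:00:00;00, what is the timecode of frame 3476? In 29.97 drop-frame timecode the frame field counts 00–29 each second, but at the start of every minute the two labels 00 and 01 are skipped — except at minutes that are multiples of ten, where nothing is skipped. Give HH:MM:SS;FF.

Ten DF minutes hold 17982 frames, so frame 3476 lies in block 0 (frames 0–17981) with 3476 frames into that block.
The block's first minute is 1800 frames and the rest 1798 each; 3476 frames reaches minute 1, so 0 × 18 + 1 × 2 = 2 labels have been skipped so far.
Adding those back, label number 3476 + 2 = 3478 at 30 labels/s is 115 s + 28 f = 0 h 1 min 55 s frame 28, i.e. 00:01:55;28.

00:01:55;28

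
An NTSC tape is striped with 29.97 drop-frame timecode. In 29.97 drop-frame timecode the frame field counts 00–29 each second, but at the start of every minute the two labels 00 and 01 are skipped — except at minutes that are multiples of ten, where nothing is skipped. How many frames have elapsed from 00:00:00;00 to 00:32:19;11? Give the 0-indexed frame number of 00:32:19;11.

As if non-drop at 30 labels/s: (0 × 3600 + 32 × 60 + 19) × 30 + 11 = 58181.
Minute boundaries passed: 32; those not divisible by 10: 32 − 3 = 29; dropped labels = 2 × 29 = 58.
Actual frame index = 58181 − 58 = 58123.

58123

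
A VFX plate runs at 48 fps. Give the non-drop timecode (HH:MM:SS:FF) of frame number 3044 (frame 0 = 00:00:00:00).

3044 ÷ 48 = 63 full seconds, remainder 20 frames.
63 s = 0 h 1 min 3 s.
Timecode: 00:01:03:20.

00:01:03:20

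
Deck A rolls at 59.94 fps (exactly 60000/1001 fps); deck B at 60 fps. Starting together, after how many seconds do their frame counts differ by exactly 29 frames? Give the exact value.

The gap grows by |60 − 60000/1001| = 60/1001 frames per second.
Time for a 29-frame gap: 29 ÷ (60/1001) = 29029/60 s.

29029/60 seconds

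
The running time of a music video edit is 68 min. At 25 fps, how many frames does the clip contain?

68 min = 4080 s.
Frames = 4080 × 25 = 102000.

102000 frames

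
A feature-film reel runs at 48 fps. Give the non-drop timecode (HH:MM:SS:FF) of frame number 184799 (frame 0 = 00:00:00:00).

184799 ÷ 48 = 3849 full seconds, remainder 47 frames.
3849 s = 1 h 4 min 9 s.
Timecode: 01:04:09:47.

01:04:09:47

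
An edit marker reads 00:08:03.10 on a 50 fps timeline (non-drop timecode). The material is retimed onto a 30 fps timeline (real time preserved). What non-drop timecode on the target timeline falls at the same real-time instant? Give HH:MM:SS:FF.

Source frame index: (0×3600 + 8×60 + 3) × 50 + 10 = 24160.
Real time: 24160 / (50) = 2416/5 s.
Target frame: (2416/5) × (30) = 14496.
At 30 labels/s: frame 14496 → 00:08:03:06.

00:08:03:06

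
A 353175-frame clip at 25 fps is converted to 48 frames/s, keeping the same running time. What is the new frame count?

Target frames = source frames × (target rate / source rate) = 353175 × (48)/(25) = 353175 × 48/25 = 678096.

678096 frames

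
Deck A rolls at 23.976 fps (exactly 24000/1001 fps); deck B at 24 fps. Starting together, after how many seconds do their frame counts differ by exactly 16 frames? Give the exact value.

The gap grows by |24 − 24000/1001| = 24/1001 frames per second.
Time for a 16-frame gap: 16 ÷ (24/1001) = 2002/3 s.

2002/3 seconds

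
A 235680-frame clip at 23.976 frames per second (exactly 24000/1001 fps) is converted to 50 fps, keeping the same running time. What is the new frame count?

491491 frames

Target frames = source frames × (target rate / source rate) = 235680 × (50)/(24000/1001) = 235680 × 1001/480 = 491491.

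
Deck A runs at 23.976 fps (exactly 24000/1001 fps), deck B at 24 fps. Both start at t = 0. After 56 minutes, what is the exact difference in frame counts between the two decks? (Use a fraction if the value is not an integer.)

56 min = 3360 s.
A emits 24000/1001 × 3360 = 11520000/143 frames; B emits 24 × 3360 = 80640.
Difference = 11520/143 frames (≈ 80.5594); B is ahead of A.

11520/143 frames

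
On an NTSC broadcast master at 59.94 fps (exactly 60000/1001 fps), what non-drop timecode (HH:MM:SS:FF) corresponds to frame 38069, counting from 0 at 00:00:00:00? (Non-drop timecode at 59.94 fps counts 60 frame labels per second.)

00:10:34:29

38069 ÷ 60 = 634 full seconds, remainder 29 frames.
634 s = 0 h 10 min 34 s.
Timecode: 00:10:34:29.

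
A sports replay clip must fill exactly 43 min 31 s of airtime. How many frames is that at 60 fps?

43 min 31 s = 2611 s.
Frames = 2611 × 60 = 156660.

156660 frames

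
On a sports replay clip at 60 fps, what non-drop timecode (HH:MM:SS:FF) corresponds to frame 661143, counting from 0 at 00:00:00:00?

661143 ÷ 60 = 11019 full seconds, remainder 3 frames.
11019 s = 3 h 3 min 39 s.
Timecode: 03:03:39:03.

03:03:39:03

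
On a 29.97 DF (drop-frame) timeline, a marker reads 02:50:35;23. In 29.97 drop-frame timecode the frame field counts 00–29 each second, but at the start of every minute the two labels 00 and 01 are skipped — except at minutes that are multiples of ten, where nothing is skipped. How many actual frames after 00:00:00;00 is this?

306767

Complete 10-minute blocks: 17, each 17982 frames → 305694.
Remaining 0 whole minutes in the current block: 0 frames.
Within the current minute: 35 × 30 + 23 = 1073. Total = 305694 + 0 + 1073 = 306767.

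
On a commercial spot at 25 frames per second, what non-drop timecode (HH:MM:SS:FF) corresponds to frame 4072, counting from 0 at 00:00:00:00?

4072 ÷ 25 = 162 full seconds, remainder 22 frames.
162 s = 0 h 2 min 42 s.
Timecode: 00:02:42:22.

00:02:42:22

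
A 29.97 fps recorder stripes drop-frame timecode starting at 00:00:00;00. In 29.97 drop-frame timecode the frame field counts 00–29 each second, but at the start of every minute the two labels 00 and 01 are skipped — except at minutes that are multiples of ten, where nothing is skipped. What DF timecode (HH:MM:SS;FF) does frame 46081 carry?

00:25:37;17

Each 10-minute DF block holds 10 × 60 × 30 − 9 × 2 = 17982 frames. 46081 ÷ 17982 → 2 full blocks, remainder 10117.
Within the partial block the first minute is 1800 frames and each further minute 1798, so 5 further minute boundaries passed. Total skipped labels = 18 × 2 + 2 × 5 = 46.
Non-drop label index = 46081 + 46 = 46127; at 30 labels/s that is 00:25:37:17, i.e. DF 00:25:37;17.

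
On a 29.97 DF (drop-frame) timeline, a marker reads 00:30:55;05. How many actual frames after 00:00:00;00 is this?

As if non-drop at 30 labels/s: (0 × 3600 + 30 × 60 + 55) × 30 + 5 = 55655.
Minute boundaries passed: 30; those not divisible by 10: 30 − 3 = 27; dropped labels = 2 × 27 = 54.
Actual frame index = 55655 − 54 = 55601.

55601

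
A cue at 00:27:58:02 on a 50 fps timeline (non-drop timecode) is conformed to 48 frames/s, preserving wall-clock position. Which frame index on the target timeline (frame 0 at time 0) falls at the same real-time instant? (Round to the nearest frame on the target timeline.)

frame 80546

Source frame index: (0×3600 + 27×60 + 58) × 50 + 2 = 83902.
Real time: 83902 / (50) = 41951/25 s.
Target frame: (41951/25) × (48) = 2013648/25 ≈ 80545.920 → 80546.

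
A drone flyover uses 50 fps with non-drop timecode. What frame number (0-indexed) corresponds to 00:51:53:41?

Total seconds to the label: (0 × 3600 + 51 × 60 + 53) = 3113.
Frame index = 3113 × 50 + 41 = 155691.

155691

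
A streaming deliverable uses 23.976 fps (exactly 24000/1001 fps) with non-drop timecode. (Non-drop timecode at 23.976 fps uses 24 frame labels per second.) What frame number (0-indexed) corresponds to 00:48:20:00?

frame 69600

Total seconds to the label: (0 × 3600 + 48 × 60 + 20) = 2900.
Frame index = 2900 × 24 + 0 = 69600.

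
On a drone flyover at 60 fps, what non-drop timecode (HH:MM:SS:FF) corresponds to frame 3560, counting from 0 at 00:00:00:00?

00:00:59:20

3560 ÷ 60 = 59 full seconds, remainder 20 frames.
59 s = 0 h 0 min 59 s.
Timecode: 00:00:59:20.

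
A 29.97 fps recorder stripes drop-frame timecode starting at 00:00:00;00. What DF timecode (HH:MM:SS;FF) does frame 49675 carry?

00:27:37;15

Ten DF minutes hold 17982 frames, so frame 49675 lies in block 2 (frames 35964–53945) with 13711 frames into that block.
The block's first minute is 1800 frames and the rest 1798 each; 13711 frames reaches minute 7, so 2 × 18 + 7 × 2 = 50 labels have been skipped so far.
Adding those back, label number 49675 + 50 = 49725 at 30 labels/s is 1657 s + 15 f = 0 h 27 min 37 s frame 15, i.e. 00:27:37;15.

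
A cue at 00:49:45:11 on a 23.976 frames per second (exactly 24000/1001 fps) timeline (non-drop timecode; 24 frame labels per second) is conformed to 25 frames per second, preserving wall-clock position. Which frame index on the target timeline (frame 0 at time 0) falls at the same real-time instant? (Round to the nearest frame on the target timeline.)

Source frame index: (0×3600 + 49×60 + 45) × 24 + 11 = 71651.
Real time: 71651 / (24000/1001) = 71722651/24000 s.
Target frame: (71722651/24000) × (25) = 71722651/960 ≈ 74711.095 → 74711.

frame 74711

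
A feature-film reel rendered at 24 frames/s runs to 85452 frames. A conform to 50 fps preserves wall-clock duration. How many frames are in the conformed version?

Target frames = source frames × (target rate / source rate) = 85452 × (50)/(24) = 85452 × 25/12 = 178025.

178025 frames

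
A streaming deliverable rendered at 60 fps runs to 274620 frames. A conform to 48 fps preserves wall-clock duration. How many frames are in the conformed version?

219696 frames

Target frames = source frames × (target rate / source rate) = 274620 × (48)/(60) = 274620 × 4/5 = 219696.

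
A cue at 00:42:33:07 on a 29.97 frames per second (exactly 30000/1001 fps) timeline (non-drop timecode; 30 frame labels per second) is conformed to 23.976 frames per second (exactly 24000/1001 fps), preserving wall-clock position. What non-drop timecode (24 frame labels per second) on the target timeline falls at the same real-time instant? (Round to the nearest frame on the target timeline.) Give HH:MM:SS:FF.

Source frame index: (0×3600 + 42×60 + 33) × 30 + 7 = 76597.
Real time: 76597 / (30000/1001) = 76673597/30000 s.
Target frame: (76673597/30000) × (24000/1001) = 306388/5 ≈ 61277.600 → 61278.
At 24 labels/s: frame 61278 → 00:42:33:06.

00:42:33:06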